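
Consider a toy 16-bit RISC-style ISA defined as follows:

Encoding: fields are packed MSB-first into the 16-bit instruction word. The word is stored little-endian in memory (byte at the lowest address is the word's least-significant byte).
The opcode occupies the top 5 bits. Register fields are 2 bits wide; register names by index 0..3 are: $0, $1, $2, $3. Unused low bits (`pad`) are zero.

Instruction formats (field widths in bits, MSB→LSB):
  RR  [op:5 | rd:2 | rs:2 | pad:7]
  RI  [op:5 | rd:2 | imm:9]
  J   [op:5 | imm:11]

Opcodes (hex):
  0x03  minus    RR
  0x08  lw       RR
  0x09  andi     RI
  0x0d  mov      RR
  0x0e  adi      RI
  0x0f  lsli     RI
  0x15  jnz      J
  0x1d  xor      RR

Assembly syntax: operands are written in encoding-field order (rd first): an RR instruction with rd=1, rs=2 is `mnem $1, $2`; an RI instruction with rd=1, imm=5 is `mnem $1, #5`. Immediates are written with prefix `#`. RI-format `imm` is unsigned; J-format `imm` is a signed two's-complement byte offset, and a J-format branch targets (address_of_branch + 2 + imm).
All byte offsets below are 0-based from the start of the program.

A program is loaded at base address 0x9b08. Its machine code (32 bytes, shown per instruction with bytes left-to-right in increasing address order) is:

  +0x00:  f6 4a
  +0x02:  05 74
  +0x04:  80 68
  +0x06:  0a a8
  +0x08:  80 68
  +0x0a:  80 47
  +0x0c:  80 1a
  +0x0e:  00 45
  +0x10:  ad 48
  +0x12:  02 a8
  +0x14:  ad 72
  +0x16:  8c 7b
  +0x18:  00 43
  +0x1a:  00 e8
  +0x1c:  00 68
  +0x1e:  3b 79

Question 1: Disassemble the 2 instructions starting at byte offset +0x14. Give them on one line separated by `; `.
adi $1, #173; lsli $1, #396

off 0x14: read ad 72 as little → 0x72ad
  opcode bits[15:11]=0xe: adi/RI
  rd: (w>>9)&0x3=0x1 → $1
  imm: (w>>0)&0x1ff=0xad → #173
off 0x16: read 8c 7b as little → 0x7b8c
  opcode bits[15:11]=0xf: lsli/RI
  rd: (w>>9)&0x3=0x1 → $1
  imm: (w>>0)&0x1ff=0x18c → #396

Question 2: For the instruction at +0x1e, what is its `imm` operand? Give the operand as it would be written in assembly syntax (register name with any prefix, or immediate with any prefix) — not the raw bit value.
#315

+0x1e: 3b 79 ⇒ word 0x793b (little)
  top 5b → 0xf → lsli [RI]
  [10:9] rd=0 = $0
  [8:0] imm=315 = #315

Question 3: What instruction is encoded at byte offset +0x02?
@+02  little-endian(05 74) = 0x7405
  opcode bits[15:11]=0xe: adi/RI
  rd: (w>>9)&0x3=0x2 → $2
  imm: (w>>0)&0x1ff=0x5 → #5

adi $2, #5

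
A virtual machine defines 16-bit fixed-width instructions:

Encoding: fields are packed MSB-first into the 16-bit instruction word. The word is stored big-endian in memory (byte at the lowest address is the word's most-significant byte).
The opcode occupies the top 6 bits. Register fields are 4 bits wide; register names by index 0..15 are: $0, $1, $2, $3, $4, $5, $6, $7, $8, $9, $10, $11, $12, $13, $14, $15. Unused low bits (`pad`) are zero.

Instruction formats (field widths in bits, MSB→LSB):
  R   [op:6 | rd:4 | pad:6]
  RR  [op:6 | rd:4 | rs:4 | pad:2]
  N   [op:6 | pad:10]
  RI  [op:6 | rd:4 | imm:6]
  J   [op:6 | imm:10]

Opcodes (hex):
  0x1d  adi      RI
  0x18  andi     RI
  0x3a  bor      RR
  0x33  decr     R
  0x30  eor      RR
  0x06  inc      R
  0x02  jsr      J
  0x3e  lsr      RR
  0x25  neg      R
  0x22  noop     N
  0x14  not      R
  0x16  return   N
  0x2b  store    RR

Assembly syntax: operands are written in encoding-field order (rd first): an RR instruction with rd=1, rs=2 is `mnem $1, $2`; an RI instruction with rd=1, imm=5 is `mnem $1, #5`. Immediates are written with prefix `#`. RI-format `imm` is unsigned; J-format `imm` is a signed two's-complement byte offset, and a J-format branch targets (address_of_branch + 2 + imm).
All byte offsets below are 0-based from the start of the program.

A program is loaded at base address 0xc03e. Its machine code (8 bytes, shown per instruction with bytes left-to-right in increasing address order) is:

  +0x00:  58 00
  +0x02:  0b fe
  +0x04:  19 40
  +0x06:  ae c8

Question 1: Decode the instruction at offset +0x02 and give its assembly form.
jsr #-2

off 0x02: read 0b fe as big → 0x0bfe
  top 6b → 0x2 → jsr [J]
  imm: (w>>0)&0x3ff=0x3fe (s10→-2) → #-2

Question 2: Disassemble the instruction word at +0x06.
store $11, $2

[06] ae c8 → 0xaec8
  opcode bits[15:10]=0x2b: store/RR
  rd: (w>>6)&0xf=0xb → $11
  rs: (w>>2)&0xf=0x2 → $2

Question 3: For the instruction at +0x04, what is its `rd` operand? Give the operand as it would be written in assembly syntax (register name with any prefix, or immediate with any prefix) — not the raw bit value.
[04] 19 40 → 0x1940
  op=0x1940>>10=0x6 ⇒ inc (R)
  [9:6] rd=5 = $5

$5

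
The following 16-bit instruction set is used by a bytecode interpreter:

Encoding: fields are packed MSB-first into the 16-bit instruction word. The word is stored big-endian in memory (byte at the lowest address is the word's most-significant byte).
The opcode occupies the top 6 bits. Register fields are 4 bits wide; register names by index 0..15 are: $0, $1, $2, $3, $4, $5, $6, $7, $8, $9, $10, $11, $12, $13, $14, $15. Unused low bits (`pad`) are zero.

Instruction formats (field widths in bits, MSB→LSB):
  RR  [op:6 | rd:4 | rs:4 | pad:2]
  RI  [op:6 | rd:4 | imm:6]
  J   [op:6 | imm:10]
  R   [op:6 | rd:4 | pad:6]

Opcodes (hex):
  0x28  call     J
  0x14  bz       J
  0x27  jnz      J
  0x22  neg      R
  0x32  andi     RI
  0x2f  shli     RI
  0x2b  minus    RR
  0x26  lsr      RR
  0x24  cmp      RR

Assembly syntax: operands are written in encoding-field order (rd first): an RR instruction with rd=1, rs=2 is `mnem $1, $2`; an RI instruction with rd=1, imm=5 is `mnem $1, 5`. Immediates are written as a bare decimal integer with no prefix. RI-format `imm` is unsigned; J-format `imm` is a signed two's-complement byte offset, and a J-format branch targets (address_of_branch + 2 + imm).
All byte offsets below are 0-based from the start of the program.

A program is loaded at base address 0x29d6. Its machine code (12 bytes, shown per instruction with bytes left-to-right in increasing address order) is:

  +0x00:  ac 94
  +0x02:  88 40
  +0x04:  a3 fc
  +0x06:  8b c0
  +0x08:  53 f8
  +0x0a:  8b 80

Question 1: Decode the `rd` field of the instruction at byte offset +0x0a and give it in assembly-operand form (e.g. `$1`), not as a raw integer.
off 0x0a: read 8b 80 as big → 0x8b80
  opcode bits[15:10]=0x22: neg/R
  [9:6] rd=14 = $14

$14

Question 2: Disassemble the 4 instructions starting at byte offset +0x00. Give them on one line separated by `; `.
minus $2, $5; neg $1; call -4; neg $15

[00] ac 94 → 0xac94
  opcode bits[15:10]=0x2b: minus/RR
  [9:6] rd=2 = $2
  [5:2] rs=5 = $5
[02] 88 40 → 0x8840
  opcode bits[15:10]=0x22: neg/R
  [9:6] rd=1 = $1
[04] a3 fc → 0xa3fc
  opcode bits[15:10]=0x28: call/J
  [9:0] imm=1020 (s10→-4) = -4
[06] 8b c0 → 0x8bc0
  opcode bits[15:10]=0x22: neg/R
  [9:6] rd=15 = $15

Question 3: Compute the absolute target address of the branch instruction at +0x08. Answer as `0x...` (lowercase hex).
+0x08: 53 f8 ⇒ word 0x53f8 (big)
  top 6b → 0x14 → bz [J]
  imm@[9:0]=0x3f8 (s10→-8) ⇒ -8
  target = base 0x29d6 + off 0x08 + 2 + imm -8 = 0x29d8

0x29d8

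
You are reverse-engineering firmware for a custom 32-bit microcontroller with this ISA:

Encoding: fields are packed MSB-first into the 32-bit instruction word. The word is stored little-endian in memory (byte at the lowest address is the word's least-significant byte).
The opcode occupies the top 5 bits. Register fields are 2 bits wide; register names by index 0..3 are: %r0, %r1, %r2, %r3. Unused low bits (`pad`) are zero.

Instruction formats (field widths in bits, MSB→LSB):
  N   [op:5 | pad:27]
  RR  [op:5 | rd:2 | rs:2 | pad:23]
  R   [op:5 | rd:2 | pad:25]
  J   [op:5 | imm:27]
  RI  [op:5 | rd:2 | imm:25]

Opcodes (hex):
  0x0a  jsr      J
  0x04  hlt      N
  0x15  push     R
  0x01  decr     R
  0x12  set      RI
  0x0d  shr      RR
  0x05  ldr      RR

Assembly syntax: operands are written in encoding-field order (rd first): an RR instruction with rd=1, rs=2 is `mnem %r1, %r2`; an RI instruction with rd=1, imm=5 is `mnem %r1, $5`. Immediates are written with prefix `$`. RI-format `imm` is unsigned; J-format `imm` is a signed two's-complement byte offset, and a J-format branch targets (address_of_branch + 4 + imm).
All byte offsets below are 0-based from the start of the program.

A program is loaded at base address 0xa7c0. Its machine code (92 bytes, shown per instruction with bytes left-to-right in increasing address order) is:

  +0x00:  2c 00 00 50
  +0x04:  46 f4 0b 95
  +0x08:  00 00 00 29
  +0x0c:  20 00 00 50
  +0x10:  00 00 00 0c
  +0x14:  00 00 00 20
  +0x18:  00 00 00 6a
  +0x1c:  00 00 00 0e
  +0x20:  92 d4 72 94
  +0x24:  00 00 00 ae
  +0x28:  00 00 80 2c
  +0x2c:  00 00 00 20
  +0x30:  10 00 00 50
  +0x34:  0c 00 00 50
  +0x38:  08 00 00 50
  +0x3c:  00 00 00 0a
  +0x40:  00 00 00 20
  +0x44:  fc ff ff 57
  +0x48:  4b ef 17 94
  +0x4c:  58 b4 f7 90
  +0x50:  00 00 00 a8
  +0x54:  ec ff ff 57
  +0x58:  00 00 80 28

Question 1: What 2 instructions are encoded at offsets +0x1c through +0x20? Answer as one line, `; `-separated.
+0x1c: 00 00 00 0e ⇒ word 0x0e000000 (little)
  opcode bits[31:27]=0x1: decr/R
  rd: (w>>25)&0x3=0x3 → %r3
+0x20: 92 d4 72 94 ⇒ word 0x9472d492 (little)
  opcode bits[31:27]=0x12: set/RI
  rd: (w>>25)&0x3=0x2 → %r2
  imm: (w>>0)&0x1ffffff=0x72d492 → $7525522

decr %r3; set %r2, $7525522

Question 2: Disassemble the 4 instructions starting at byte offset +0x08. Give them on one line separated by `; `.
ldr %r0, %r2; jsr $32; decr %r2; hlt

@+08  little-endian(00 00 00 29) = 0x29000000
  opcode bits[31:27]=0x5: ldr/RR
  [26:25] rd=0 = %r0
  [24:23] rs=2 = %r2
@+0c  little-endian(20 00 00 50) = 0x50000020
  opcode bits[31:27]=0xa: jsr/J
  [26:0] imm=32 = $32
@+10  little-endian(00 00 00 0c) = 0x0c000000
  opcode bits[31:27]=0x1: decr/R
  [26:25] rd=2 = %r2
@+14  little-endian(00 00 00 20) = 0x20000000
  opcode bits[31:27]=0x4: hlt/N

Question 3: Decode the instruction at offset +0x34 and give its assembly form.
jsr $12

off 0x34: read 0c 00 00 50 as little → 0x5000000c
  top 5b → 0xa → jsr [J]
  imm@[26:0]=0xc ⇒ $12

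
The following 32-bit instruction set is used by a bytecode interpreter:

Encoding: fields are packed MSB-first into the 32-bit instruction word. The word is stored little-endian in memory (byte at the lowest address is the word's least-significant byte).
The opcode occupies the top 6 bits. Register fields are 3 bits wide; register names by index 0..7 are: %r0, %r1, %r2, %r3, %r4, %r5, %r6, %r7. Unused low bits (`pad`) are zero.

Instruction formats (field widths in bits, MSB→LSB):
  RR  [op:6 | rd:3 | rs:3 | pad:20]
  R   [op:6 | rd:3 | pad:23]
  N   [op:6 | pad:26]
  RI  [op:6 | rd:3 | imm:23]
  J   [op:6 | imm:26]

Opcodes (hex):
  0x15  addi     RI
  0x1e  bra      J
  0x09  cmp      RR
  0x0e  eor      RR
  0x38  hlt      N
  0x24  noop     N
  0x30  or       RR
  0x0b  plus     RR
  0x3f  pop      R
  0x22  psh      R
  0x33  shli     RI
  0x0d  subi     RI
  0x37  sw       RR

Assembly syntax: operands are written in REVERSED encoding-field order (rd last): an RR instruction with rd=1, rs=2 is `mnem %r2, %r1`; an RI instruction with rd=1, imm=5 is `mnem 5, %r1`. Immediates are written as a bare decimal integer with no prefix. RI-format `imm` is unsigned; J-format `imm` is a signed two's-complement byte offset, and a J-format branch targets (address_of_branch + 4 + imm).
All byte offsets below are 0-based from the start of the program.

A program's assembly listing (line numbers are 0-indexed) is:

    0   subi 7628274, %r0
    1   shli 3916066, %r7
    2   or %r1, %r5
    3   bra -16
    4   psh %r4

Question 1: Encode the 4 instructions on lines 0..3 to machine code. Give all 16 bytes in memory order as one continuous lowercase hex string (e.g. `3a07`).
f265743422c1bbcf000090c2f0ffff7b

L0: subi op=0xd:6|rd=0:3|imm=7628274:23 ⇒ 0x347465f2 ⇒ little f2 65 74 34
L1: shli op=0x33:6|rd=7:3|imm=3916066:23 ⇒ 0xcfbbc122 ⇒ little 22 c1 bb cf
L2: or op=0x30:6|rd=5:3|rs=1:3|pad=0:20 ⇒ 0xc2900000 ⇒ little 00 00 90 c2
L3: bra op=0x1e:6|imm=-16:26 ⇒ 0x7bfffff0 ⇒ little f0 ff ff 7b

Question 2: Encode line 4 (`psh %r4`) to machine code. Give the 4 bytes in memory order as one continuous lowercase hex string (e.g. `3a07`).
0000008a

L4: psh op=0x22:6|rd=4:3|pad=0:23 ⇒ 0x8a000000 ⇒ little 00 00 00 8a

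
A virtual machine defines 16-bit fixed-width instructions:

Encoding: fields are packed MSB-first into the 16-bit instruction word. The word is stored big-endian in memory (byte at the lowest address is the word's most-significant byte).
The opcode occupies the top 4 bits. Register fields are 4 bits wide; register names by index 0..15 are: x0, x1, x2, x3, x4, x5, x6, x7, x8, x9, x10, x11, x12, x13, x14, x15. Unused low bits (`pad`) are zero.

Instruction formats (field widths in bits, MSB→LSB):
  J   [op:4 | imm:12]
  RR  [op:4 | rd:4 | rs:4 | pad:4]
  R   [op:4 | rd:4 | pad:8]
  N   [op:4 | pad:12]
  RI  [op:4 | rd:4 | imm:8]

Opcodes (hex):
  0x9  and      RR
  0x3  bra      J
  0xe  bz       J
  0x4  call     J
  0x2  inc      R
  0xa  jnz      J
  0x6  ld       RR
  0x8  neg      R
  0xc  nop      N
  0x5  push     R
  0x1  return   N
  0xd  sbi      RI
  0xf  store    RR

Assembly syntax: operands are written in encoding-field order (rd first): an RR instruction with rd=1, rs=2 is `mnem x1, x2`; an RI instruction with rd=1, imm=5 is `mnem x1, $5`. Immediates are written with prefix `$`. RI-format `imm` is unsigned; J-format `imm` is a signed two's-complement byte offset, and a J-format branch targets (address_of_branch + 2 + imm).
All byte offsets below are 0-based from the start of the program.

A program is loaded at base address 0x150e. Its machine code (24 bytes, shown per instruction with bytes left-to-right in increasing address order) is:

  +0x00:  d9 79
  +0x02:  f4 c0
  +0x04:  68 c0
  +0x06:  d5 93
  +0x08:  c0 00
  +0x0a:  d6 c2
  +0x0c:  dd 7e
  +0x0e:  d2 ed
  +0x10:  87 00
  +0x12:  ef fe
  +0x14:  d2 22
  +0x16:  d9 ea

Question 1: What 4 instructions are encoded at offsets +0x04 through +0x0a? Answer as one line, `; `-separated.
ld x8, x12; sbi x5, $147; nop; sbi x6, $194

off 0x04: read 68 c0 as big → 0x68c0
  top 4b → 0x6 → ld [RR]
  rd: (w>>8)&0xf=0x8 → x8
  rs: (w>>4)&0xf=0xc → x12
off 0x06: read d5 93 as big → 0xd593
  top 4b → 0xd → sbi [RI]
  rd: (w>>8)&0xf=0x5 → x5
  imm: (w>>0)&0xff=0x93 → $147
off 0x08: read c0 00 as big → 0xc000
  top 4b → 0xc → nop [N]
off 0x0a: read d6 c2 as big → 0xd6c2
  top 4b → 0xd → sbi [RI]
  rd: (w>>8)&0xf=0x6 → x6
  imm: (w>>0)&0xff=0xc2 → $194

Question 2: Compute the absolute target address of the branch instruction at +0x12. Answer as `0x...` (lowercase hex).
@+12  big-endian(ef fe) = 0xeffe
  op=0xeffe>>12=0xe ⇒ bz (J)
  imm@[11:0]=0xffe (s12→-2) ⇒ $-2
  target = base 0x150e + off 0x12 + 2 + imm -2 = 0x1520

0x1520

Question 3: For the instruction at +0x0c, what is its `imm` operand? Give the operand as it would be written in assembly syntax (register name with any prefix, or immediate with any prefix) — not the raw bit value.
@+0c  big-endian(dd 7e) = 0xdd7e
  top 4b → 0xd → sbi [RI]
  rd@[11:8]=0xd ⇒ x13
  imm@[7:0]=0x7e ⇒ $126

$126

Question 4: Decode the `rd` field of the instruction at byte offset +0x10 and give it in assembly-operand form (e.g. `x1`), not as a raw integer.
x7

+0x10: 87 00 ⇒ word 0x8700 (big)
  top 4b → 0x8 → neg [R]
  [11:8] rd=7 = x7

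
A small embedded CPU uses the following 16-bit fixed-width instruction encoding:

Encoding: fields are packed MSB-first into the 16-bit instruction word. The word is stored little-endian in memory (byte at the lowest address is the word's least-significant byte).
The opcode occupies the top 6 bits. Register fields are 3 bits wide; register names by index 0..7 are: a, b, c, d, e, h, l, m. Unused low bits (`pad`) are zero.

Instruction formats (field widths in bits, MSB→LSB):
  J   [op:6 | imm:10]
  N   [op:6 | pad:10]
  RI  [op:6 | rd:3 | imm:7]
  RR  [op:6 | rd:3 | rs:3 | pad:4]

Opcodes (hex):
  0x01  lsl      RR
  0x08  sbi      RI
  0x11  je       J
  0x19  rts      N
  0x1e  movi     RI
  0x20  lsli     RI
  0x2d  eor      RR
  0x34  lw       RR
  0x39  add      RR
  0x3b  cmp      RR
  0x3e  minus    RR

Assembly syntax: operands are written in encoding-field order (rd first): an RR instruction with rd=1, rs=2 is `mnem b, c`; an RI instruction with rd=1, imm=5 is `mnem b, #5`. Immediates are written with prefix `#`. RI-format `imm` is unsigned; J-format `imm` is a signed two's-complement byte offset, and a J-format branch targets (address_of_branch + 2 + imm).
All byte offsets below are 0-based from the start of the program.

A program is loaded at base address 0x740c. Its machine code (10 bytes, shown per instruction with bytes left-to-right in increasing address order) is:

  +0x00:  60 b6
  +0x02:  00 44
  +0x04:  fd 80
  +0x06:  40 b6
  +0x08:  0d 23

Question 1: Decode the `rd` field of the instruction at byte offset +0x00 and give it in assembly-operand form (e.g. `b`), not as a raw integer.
@+00  little-endian(60 b6) = 0xb660
  opcode bits[15:10]=0x2d: eor/RR
  rd: (w>>7)&0x7=0x4 → e
  rs: (w>>4)&0x7=0x6 → l

e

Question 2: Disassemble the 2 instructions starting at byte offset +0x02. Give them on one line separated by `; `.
je #0; lsli b, #125

@+02  little-endian(00 44) = 0x4400
  top 6b → 0x11 → je [J]
  [9:0] imm=0 = #0
@+04  little-endian(fd 80) = 0x80fd
  top 6b → 0x20 → lsli [RI]
  [9:7] rd=1 = b
  [6:0] imm=125 = #125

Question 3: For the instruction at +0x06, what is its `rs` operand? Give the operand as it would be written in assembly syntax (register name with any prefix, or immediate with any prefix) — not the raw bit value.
e

off 0x06: read 40 b6 as little → 0xb640
  op=0xb640>>10=0x2d ⇒ eor (RR)
  [9:7] rd=4 = e
  [6:4] rs=4 = e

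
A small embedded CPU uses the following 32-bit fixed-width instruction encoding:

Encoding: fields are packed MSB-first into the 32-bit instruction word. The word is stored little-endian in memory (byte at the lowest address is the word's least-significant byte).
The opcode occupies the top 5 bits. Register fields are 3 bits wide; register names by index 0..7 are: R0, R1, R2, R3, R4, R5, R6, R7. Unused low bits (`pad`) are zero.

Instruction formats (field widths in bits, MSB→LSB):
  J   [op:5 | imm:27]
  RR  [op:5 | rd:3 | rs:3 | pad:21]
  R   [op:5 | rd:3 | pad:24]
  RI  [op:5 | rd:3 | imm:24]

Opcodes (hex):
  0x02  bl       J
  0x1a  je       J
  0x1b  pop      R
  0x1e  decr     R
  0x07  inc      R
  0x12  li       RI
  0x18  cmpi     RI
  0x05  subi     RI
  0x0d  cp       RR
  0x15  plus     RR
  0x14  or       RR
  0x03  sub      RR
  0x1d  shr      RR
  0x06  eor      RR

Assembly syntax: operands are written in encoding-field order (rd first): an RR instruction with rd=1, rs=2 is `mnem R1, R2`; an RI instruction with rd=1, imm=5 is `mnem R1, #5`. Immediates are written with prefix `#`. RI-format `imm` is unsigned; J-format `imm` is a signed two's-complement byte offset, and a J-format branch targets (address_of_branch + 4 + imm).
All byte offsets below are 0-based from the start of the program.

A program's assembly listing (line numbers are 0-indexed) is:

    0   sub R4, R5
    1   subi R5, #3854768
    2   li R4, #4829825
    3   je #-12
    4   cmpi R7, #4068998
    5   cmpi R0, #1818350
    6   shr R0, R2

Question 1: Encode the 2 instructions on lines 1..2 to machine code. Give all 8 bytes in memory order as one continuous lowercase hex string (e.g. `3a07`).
1. subi fields op=0x5:5|rd=5:3|imm=3854768:24 → word 2d3ad1b0h → b0 d1 3a 2d
2. li fields op=0x12:5|rd=4:3|imm=4829825:24 → word 9449b281h → 81 b2 49 94

b0d13a2d81b24994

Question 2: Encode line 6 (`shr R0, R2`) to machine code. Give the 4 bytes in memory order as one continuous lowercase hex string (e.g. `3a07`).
L6: shr op=0x1d:5|rd=0:3|rs=2:3|pad=0:21 ⇒ 0xe8400000 ⇒ little 00 00 40 e8

000040e8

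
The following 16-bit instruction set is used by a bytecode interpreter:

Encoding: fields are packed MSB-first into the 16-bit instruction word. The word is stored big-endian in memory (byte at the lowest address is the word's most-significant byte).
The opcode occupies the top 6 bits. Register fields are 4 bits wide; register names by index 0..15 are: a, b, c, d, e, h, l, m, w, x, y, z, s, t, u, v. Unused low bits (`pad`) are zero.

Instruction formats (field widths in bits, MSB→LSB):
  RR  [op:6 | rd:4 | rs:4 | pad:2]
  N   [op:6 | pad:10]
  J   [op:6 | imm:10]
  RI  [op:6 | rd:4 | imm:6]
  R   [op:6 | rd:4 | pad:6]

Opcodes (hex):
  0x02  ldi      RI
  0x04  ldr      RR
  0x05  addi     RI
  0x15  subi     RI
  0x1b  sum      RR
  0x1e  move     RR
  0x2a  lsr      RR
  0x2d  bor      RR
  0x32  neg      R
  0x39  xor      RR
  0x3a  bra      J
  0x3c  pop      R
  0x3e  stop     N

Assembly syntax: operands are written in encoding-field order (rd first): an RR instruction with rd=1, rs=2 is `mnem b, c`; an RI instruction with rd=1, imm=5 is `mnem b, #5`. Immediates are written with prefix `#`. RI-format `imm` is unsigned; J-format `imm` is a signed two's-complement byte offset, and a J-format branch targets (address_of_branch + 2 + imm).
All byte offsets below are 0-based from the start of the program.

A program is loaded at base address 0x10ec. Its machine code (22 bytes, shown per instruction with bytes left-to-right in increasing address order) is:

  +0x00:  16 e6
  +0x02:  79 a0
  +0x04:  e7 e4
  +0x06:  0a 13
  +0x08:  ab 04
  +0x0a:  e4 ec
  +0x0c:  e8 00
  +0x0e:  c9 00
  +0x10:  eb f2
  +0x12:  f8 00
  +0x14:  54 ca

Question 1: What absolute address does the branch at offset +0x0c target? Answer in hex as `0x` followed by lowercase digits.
off 0x0c: read e8 00 as big → 0xe800
  op=0xe800>>10=0x3a ⇒ bra (J)
  imm: (w>>0)&0x3ff=0x0 → #0
  target = base 0x10ec + off 0x0c + 2 + imm 0 = 0x10fa

0x10fa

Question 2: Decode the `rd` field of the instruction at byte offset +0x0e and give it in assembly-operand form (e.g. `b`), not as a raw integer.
e

@+0e  big-endian(c9 00) = 0xc900
  op=0xc900>>10=0x32 ⇒ neg (R)
  rd: (w>>6)&0xf=0x4 → e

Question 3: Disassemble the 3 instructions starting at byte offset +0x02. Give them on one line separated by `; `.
@+02  big-endian(79 a0) = 0x79a0
  op=0x79a0>>10=0x1e ⇒ move (RR)
  rd: (w>>6)&0xf=0x6 → l
  rs: (w>>2)&0xf=0x8 → w
@+04  big-endian(e7 e4) = 0xe7e4
  op=0xe7e4>>10=0x39 ⇒ xor (RR)
  rd: (w>>6)&0xf=0xf → v
  rs: (w>>2)&0xf=0x9 → x
@+06  big-endian(0a 13) = 0x0a13
  op=0x0a13>>10=0x2 ⇒ ldi (RI)
  rd: (w>>6)&0xf=0x8 → w
  imm: (w>>0)&0x3f=0x13 → #19

move l, w; xor v, x; ldi w, #19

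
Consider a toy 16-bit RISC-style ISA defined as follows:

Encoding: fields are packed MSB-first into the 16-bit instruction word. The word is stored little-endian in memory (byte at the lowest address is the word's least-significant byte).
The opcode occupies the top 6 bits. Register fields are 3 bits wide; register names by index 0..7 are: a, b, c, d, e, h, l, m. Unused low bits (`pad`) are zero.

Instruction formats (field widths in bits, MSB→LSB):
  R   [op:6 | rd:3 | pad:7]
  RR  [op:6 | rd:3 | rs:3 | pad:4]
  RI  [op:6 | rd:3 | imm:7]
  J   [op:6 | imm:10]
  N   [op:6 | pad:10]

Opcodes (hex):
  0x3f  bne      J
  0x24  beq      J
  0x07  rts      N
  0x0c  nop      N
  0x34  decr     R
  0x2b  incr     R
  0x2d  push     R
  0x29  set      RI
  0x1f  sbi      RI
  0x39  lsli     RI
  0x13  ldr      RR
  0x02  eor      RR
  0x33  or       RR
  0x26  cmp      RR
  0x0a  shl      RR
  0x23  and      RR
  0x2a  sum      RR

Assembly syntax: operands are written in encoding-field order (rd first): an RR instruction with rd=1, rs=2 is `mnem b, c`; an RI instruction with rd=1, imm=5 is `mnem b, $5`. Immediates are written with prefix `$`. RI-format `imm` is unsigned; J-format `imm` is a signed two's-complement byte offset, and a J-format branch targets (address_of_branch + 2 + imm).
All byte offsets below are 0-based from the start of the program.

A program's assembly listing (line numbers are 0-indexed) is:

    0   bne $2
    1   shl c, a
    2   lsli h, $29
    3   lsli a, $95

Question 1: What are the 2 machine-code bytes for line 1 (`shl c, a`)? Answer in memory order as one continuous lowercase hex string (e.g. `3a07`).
L1: shl op=0xa:6|rd=2:3|rs=0:3|pad=0:4 ⇒ 0x2900 ⇒ little 00 29

0029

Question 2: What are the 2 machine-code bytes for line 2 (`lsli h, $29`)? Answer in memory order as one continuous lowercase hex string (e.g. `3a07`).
2. lsli fields op=0x39:6|rd=5:3|imm=29:7 → word e69dh → 9d e6

9de6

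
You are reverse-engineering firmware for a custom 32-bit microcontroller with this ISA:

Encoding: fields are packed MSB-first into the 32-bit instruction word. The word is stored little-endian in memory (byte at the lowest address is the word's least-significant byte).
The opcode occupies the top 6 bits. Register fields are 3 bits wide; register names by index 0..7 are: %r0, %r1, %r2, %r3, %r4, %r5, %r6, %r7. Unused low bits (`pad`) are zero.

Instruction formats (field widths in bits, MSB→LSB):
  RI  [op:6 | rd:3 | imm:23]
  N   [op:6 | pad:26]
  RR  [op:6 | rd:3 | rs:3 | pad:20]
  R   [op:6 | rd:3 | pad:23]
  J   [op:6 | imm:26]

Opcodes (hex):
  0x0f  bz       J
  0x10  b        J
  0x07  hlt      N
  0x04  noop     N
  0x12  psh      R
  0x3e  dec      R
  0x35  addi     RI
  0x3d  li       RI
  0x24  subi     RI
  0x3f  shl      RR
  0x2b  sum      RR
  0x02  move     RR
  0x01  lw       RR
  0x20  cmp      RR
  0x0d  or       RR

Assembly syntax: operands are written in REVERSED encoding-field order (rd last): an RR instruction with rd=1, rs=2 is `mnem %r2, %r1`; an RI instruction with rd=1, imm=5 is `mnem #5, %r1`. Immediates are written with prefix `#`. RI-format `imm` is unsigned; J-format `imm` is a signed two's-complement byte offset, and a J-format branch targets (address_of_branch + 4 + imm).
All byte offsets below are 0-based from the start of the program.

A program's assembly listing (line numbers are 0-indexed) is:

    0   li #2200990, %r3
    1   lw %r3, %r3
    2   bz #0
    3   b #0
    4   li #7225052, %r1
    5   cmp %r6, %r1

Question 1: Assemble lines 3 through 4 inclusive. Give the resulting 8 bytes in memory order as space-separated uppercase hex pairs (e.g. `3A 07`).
00 00 00 40 DC 3E EE F4

3. b fields op=0x10:6|imm=0:26 → word 40000000h → 00 00 00 40
4. li fields op=0x3d:6|rd=1:3|imm=7225052:23 → word f4ee3edch → dc 3e ee f4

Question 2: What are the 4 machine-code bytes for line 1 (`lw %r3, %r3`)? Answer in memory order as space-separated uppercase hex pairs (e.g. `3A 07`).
00 00 B0 05

line 1 (lw): pack op=0x1:6|rd=3:3|rs=3:3|pad=0:20 = 0x05b00000; little→ 00 00 b0 05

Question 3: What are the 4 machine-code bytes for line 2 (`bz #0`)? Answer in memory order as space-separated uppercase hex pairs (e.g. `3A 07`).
00 00 00 3C

L2: bz op=0xf:6|imm=0:26 ⇒ 0x3c000000 ⇒ little 00 00 00 3c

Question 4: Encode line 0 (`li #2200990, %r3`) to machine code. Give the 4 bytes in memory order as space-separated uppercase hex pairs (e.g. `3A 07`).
0. li fields op=0x3d:6|rd=3:3|imm=2200990:23 → word f5a1959eh → 9e 95 a1 f5

9E 95 A1 F5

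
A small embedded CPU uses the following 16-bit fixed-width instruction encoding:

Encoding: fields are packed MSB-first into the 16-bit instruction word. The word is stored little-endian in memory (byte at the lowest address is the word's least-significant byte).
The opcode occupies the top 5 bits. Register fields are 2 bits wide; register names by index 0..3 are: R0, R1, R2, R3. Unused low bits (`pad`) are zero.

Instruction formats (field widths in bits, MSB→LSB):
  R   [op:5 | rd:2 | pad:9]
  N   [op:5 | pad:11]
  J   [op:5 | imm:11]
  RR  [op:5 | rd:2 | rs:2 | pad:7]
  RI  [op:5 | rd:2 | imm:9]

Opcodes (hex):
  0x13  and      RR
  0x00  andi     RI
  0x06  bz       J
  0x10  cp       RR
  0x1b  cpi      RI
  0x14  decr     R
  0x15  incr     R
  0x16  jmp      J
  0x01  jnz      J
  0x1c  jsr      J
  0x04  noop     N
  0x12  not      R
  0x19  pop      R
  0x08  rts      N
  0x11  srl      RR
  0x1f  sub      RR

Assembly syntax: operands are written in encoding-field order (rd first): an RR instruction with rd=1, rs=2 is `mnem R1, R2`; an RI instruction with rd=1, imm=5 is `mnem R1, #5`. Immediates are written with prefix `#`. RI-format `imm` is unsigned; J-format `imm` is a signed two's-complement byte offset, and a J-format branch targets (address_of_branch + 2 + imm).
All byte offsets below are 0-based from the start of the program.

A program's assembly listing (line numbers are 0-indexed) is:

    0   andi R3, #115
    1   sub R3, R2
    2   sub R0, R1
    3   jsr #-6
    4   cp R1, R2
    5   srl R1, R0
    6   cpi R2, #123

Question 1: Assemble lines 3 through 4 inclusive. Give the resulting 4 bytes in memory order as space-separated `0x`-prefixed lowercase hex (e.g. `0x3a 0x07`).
0xfa 0xe7 0x00 0x83

L3: jsr op=0x1c:5|imm=-6:11 ⇒ 0xe7fa ⇒ little fa e7
L4: cp op=0x10:5|rd=1:2|rs=2:2|pad=0:7 ⇒ 0x8300 ⇒ little 00 83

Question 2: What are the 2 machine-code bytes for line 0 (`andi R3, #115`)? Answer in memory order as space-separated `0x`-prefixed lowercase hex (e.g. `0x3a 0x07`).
0. andi fields op=0x0:5|rd=3:2|imm=115:9 → word 0673h → 73 06

0x73 0x06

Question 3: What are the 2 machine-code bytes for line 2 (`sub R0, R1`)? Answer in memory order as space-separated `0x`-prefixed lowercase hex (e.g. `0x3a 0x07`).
L2: sub op=0x1f:5|rd=0:2|rs=1:2|pad=0:7 ⇒ 0xf880 ⇒ little 80 f8

0x80 0xf8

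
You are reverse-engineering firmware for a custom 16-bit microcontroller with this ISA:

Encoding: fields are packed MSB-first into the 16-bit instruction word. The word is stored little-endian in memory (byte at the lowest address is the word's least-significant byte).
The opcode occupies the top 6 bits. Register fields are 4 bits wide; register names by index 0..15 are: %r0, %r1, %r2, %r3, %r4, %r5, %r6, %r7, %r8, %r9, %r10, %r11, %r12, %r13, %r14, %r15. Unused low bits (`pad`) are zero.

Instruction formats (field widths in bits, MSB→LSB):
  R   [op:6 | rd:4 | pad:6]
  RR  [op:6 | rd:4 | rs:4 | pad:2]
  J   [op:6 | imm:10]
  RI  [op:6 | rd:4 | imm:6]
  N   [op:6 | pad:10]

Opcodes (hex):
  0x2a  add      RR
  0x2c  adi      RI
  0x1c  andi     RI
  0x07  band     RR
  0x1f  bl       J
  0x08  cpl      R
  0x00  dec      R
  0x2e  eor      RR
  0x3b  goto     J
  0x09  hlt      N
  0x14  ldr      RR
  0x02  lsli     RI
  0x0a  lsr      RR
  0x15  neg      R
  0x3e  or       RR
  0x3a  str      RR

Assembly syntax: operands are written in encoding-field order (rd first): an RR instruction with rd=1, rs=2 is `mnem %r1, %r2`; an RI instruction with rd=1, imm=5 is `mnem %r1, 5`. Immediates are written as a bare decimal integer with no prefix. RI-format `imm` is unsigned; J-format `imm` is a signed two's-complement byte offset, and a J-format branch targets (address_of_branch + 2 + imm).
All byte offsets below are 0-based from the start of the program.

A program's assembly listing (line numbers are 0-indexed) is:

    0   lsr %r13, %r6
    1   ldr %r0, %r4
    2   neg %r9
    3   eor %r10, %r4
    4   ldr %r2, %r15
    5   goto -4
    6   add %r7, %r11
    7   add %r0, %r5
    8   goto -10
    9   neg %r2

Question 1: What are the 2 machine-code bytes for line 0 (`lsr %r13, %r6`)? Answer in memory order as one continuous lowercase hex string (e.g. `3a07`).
582b

line 0 (lsr): pack op=0xa:6|rd=13:4|rs=6:4|pad=0:2 = 0x2b58; little→ 58 2b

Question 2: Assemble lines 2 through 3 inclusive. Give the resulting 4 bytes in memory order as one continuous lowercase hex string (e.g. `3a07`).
line 2 (neg): pack op=0x15:6|rd=9:4|pad=0:6 = 0x5640; little→ 40 56
line 3 (eor): pack op=0x2e:6|rd=10:4|rs=4:4|pad=0:2 = 0xba90; little→ 90 ba

405690ba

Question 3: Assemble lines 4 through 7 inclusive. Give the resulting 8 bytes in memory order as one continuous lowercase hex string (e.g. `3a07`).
bc50fcefeca914a8

4. ldr fields op=0x14:6|rd=2:4|rs=15:4|pad=0:2 → word 50bch → bc 50
5. goto fields op=0x3b:6|imm=-4:10 → word effch → fc ef
6. add fields op=0x2a:6|rd=7:4|rs=11:4|pad=0:2 → word a9ech → ec a9
7. add fields op=0x2a:6|rd=0:4|rs=5:4|pad=0:2 → word a814h → 14 a8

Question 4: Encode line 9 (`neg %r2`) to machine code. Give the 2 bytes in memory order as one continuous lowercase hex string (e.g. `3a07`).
8054

L9: neg op=0x15:6|rd=2:4|pad=0:6 ⇒ 0x5480 ⇒ little 80 54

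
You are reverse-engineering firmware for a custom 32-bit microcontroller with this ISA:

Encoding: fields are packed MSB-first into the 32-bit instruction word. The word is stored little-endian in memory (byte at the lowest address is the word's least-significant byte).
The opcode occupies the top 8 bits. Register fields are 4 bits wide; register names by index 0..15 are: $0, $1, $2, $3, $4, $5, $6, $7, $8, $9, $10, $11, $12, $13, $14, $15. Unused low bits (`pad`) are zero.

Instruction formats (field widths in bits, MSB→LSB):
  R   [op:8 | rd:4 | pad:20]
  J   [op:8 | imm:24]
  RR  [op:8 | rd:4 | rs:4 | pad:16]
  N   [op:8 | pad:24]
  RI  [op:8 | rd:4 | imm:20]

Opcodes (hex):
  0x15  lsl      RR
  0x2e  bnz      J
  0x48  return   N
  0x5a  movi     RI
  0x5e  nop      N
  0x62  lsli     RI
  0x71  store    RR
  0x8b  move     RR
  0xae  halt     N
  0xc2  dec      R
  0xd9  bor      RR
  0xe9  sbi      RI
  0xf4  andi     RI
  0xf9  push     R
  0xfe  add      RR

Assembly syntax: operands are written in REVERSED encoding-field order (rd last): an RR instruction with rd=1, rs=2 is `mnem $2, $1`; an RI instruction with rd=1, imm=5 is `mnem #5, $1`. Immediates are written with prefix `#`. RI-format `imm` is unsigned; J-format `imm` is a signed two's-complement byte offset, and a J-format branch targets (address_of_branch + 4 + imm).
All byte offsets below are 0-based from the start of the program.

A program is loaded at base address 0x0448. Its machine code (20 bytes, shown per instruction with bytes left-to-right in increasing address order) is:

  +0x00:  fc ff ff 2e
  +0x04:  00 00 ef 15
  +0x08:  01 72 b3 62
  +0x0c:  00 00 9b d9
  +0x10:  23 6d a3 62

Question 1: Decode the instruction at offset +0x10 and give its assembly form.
off 0x10: read 23 6d a3 62 as little → 0x62a36d23
  opcode bits[31:24]=0x62: lsli/RI
  [23:20] rd=10 = $10
  [19:0] imm=224547 = #224547

lsli #224547, $10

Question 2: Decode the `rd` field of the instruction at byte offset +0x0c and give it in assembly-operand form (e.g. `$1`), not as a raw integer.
[0c] 00 00 9b d9 → 0xd99b0000
  top 8b → 0xd9 → bor [RR]
  [23:20] rd=9 = $9
  [19:16] rs=11 = $11

$9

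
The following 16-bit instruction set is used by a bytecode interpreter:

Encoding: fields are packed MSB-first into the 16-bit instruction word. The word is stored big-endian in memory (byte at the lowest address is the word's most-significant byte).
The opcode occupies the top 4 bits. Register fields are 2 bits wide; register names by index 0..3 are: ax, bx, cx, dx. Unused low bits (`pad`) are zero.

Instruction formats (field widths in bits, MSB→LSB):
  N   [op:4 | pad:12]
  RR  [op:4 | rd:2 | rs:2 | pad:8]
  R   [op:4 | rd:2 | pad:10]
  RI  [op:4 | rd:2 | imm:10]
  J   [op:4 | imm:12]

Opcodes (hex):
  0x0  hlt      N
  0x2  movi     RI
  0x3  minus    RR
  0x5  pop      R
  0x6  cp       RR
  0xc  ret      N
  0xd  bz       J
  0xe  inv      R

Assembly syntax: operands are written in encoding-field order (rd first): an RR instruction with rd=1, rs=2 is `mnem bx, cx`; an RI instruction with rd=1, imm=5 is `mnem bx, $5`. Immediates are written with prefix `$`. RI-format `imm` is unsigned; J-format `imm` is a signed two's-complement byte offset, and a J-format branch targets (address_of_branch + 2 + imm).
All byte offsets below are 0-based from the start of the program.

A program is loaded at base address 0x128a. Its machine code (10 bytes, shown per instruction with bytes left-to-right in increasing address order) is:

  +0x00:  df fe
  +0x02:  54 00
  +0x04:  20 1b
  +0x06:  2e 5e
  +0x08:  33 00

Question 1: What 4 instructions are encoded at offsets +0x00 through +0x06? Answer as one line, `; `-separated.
+0x00: df fe ⇒ word 0xdffe (big)
  opcode bits[15:12]=0xd: bz/J
  imm: (w>>0)&0xfff=0xffe (s12→-2) → $-2
+0x02: 54 00 ⇒ word 0x5400 (big)
  opcode bits[15:12]=0x5: pop/R
  rd: (w>>10)&0x3=0x1 → bx
+0x04: 20 1b ⇒ word 0x201b (big)
  opcode bits[15:12]=0x2: movi/RI
  rd: (w>>10)&0x3=0x0 → ax
  imm: (w>>0)&0x3ff=0x1b → $27
+0x06: 2e 5e ⇒ word 0x2e5e (big)
  opcode bits[15:12]=0x2: movi/RI
  rd: (w>>10)&0x3=0x3 → dx
  imm: (w>>0)&0x3ff=0x25e → $606

bz $-2; pop bx; movi ax, $27; movi dx, $606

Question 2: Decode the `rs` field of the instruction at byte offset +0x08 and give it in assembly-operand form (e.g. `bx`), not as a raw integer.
dx

[08] 33 00 → 0x3300
  top 4b → 0x3 → minus [RR]
  [11:10] rd=0 = ax
  [9:8] rs=3 = dx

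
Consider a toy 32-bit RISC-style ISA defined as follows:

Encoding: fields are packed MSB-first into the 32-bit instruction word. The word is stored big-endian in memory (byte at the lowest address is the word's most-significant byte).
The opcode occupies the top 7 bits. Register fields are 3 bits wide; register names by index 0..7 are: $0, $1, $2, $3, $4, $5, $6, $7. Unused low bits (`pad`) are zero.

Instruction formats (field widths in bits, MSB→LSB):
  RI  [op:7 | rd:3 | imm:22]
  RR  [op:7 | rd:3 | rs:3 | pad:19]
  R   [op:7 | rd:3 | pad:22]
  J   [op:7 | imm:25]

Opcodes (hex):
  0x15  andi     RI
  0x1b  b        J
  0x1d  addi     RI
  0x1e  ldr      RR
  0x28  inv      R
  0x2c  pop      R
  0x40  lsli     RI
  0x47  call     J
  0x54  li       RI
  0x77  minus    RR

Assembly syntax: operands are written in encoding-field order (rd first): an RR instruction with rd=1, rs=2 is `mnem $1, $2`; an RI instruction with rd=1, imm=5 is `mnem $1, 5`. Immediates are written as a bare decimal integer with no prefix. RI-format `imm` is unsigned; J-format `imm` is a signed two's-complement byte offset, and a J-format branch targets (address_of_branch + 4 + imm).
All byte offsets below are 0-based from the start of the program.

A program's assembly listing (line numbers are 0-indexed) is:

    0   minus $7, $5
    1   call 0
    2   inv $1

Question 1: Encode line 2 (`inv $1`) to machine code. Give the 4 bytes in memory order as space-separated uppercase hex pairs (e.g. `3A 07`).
50 40 00 00

2. inv fields op=0x28:7|rd=1:3|pad=0:22 → word 50400000h → 50 40 00 00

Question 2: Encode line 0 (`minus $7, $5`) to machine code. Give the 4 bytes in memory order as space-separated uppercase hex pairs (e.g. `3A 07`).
EF E8 00 00

0. minus fields op=0x77:7|rd=7:3|rs=5:3|pad=0:19 → word efe80000h → ef e8 00 00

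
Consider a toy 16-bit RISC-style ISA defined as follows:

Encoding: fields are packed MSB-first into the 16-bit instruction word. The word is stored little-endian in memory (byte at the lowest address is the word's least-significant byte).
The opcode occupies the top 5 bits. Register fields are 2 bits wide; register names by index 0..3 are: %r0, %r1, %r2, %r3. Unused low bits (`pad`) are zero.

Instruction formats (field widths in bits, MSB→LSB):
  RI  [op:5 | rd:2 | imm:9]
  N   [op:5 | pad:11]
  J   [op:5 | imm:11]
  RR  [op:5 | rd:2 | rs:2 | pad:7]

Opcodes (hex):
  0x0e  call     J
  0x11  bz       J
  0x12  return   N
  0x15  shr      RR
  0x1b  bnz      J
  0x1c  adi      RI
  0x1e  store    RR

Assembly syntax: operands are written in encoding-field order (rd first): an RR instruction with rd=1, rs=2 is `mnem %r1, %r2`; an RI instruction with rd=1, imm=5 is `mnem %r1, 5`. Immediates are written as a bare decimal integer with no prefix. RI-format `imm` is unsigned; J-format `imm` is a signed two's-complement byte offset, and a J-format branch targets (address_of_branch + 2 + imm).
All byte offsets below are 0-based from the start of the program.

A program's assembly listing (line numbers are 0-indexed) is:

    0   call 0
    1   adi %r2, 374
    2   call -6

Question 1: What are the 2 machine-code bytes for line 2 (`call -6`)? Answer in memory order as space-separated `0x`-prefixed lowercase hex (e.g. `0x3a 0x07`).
0xfa 0x77

2. call fields op=0xe:5|imm=-6:11 → word 77fah → fa 77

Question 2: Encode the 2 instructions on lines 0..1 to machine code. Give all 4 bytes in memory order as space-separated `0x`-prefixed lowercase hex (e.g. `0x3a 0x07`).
0x00 0x70 0x76 0xe5

0. call fields op=0xe:5|imm=0:11 → word 7000h → 00 70
1. adi fields op=0x1c:5|rd=2:2|imm=374:9 → word e576h → 76 e5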